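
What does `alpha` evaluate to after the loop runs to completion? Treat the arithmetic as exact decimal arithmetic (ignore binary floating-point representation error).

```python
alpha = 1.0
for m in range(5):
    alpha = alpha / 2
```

Let's trace through this code step by step.

Initialize: alpha = 1.0
Entering loop: for m in range(5):
After iteration 1: m = 0, alpha = 0.5
After iteration 2: m = 1, alpha = 0.25
After iteration 3: m = 2, alpha = 0.125
After iteration 4: m = 3, alpha = 0.0625
After iteration 5: m = 4, alpha = 0.03125
Loop ends.

Final answer: 0.03125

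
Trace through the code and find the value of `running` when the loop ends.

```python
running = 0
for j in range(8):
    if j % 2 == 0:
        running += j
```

Let's trace through this code step by step.

Initialize: running = 0
Entering loop: for j in range(8):
After iteration 1: j = 0, running = 0
After iteration 2: j = 1, running = 0
After iteration 3: j = 2, running = 2
After iteration 4: j = 3, running = 2
After iteration 5: j = 4, running = 6
After iteration 6: j = 5, running = 6
After iteration 7: j = 6, running = 12
After iteration 8: j = 7, running = 12
Loop ends.

Final answer: 12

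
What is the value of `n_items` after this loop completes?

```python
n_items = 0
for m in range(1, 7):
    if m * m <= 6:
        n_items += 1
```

Let's trace through this code step by step.

Initialize: n_items = 0
Entering loop: for m in range(1, 7):
After iteration 1: m = 1, n_items = 1
After iteration 2: m = 2, n_items = 2
After iteration 3: m = 3, n_items = 2
After iteration 4: m = 4, n_items = 2
After iteration 5: m = 5, n_items = 2
After iteration 6: m = 6, n_items = 2
Loop ends.

Final answer: 2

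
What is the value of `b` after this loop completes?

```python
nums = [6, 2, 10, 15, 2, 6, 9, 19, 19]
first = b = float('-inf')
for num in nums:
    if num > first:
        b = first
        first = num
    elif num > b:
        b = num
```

Let's trace through this code step by step.

Initialize: nums = [6, 2, 10, 15, 2, 6, 9, 19, 19]
Initialize: first = -inf
Initialize: b = -inf
Entering loop: for num in nums:
After iteration 1: num = 6, first = 6, b = -inf
After iteration 2: num = 2, first = 6, b = 2
After iteration 3: num = 10, first = 10, b = 6
After iteration 4: num = 15, first = 15, b = 10
After iteration 5: num = 2, first = 15, b = 10
After iteration 6: num = 6, first = 15, b = 10
After iteration 7: num = 9, first = 15, b = 10
After iteration 8: num = 19, first = 19, b = 15
After iteration 9: num = 19, first = 19, b = 19
Loop ends.

Final answer: 19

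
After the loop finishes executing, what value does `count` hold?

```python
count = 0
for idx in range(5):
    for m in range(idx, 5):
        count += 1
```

Let's trace through this code step by step.

Initialize: count = 0
Entering loop: for idx in range(5):
After iteration 1: idx = 0, count = 5
After iteration 2: idx = 1, count = 9
After iteration 3: idx = 2, count = 12
After iteration 4: idx = 3, count = 14
After iteration 5: idx = 4, count = 15
Loop ends.

Final answer: 15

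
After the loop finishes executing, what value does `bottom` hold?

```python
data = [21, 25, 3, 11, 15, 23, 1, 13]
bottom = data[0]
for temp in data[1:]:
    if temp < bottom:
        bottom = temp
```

Let's trace through this code step by step.

Initialize: data = [21, 25, 3, 11, 15, 23, 1, 13]
Initialize: bottom = 21
Entering loop: for temp in data[1:]:
After iteration 1: temp = 25, bottom = 21
After iteration 2: temp = 3, bottom = 3
After iteration 3: temp = 11, bottom = 3
After iteration 4: temp = 15, bottom = 3
After iteration 5: temp = 23, bottom = 3
After iteration 6: temp = 1, bottom = 1
After iteration 7: temp = 13, bottom = 1
Loop ends.

Final answer: 1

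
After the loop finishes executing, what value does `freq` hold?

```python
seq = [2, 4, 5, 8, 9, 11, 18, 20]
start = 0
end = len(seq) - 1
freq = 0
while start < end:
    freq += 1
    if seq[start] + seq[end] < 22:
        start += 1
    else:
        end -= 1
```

Let's trace through this code step by step.

Initialize: seq = [2, 4, 5, 8, 9, 11, 18, 20]
Initialize: start = 0
Initialize: end = 7
Initialize: freq = 0
Entering loop: while start < end:
After iteration 1: start = 0, end = 6, freq = 1
After iteration 2: start = 1, end = 6, freq = 2
After iteration 3: start = 1, end = 5, freq = 3
After iteration 4: start = 2, end = 5, freq = 4
After iteration 5: start = 3, end = 5, freq = 5
After iteration 6: start = 4, end = 5, freq = 6
After iteration 7: start = 5, end = 5, freq = 7
Loop ends.

Final answer: 7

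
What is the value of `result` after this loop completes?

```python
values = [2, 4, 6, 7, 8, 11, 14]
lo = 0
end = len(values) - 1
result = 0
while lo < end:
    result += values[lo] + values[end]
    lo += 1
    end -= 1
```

Let's trace through this code step by step.

Initialize: values = [2, 4, 6, 7, 8, 11, 14]
Initialize: lo = 0
Initialize: end = 6
Initialize: result = 0
Entering loop: while lo < end:
After iteration 1: lo = 1, end = 5, result = 16
After iteration 2: lo = 2, end = 4, result = 31
After iteration 3: lo = 3, end = 3, result = 45
Loop ends.

Final answer: 45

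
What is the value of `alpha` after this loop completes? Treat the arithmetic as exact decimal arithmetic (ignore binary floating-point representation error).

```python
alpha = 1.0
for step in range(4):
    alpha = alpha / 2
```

Let's trace through this code step by step.

Initialize: alpha = 1.0
Entering loop: for step in range(4):
After iteration 1: step = 0, alpha = 0.5
After iteration 2: step = 1, alpha = 0.25
After iteration 3: step = 2, alpha = 0.125
After iteration 4: step = 3, alpha = 0.0625
Loop ends.

Final answer: 0.0625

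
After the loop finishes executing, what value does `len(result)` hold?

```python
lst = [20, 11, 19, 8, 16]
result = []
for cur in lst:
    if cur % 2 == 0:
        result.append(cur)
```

Let's trace through this code step by step.

Initialize: lst = [20, 11, 19, 8, 16]
Initialize: result = []
Entering loop: for cur in lst:
After iteration 1: cur = 20, result = [20]
After iteration 2: cur = 11, result = [20]
After iteration 3: cur = 19, result = [20]
After iteration 4: cur = 8, result = [20, 8]
After iteration 5: cur = 16, result = [20, 8, 16]
Loop ends.
len(result) = 3

Final answer: 3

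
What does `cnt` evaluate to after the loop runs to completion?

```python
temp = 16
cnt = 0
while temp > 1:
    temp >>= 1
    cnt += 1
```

Let's trace through this code step by step.

Initialize: temp = 16
Initialize: cnt = 0
Entering loop: while temp > 1:
After iteration 1: temp = 8, cnt = 1
After iteration 2: temp = 4, cnt = 2
After iteration 3: temp = 2, cnt = 3
After iteration 4: temp = 1, cnt = 4
Loop ends.

Final answer: 4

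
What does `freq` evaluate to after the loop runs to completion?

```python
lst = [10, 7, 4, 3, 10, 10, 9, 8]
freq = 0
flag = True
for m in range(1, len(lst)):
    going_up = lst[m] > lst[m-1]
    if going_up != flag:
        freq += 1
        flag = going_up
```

Let's trace through this code step by step.

Initialize: lst = [10, 7, 4, 3, 10, 10, 9, 8]
Initialize: freq = 0
Initialize: flag = True
Entering loop: for m in range(1, len(lst)):
After iteration 1: m = 1, freq = 1, flag = False, going_up = False
After iteration 2: m = 2, freq = 1, flag = False, going_up = False
After iteration 3: m = 3, freq = 1, flag = False, going_up = False
After iteration 4: m = 4, freq = 2, flag = True, going_up = True
After iteration 5: m = 5, freq = 3, flag = False, going_up = False
After iteration 6: m = 6, freq = 3, flag = False, going_up = False
After iteration 7: m = 7, freq = 3, flag = False, going_up = False
Loop ends.

Final answer: 3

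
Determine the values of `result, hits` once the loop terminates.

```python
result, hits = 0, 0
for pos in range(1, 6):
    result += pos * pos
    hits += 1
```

Let's trace through this code step by step.

Initialize: result = 0
Initialize: hits = 0
Entering loop: for pos in range(1, 6):
After iteration 1: pos = 1, result = 1, hits = 1
After iteration 2: pos = 2, result = 5, hits = 2
After iteration 3: pos = 3, result = 14, hits = 3
After iteration 4: pos = 4, result = 30, hits = 4
After iteration 5: pos = 5, result = 55, hits = 5
Loop ends.

Final answer: 55, 5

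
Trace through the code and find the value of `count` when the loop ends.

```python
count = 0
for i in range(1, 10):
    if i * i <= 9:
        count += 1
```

Let's trace through this code step by step.

Initialize: count = 0
Entering loop: for i in range(1, 10):
After iteration 1: i = 1, count = 1
After iteration 2: i = 2, count = 2
After iteration 3: i = 3, count = 3
After iteration 4: i = 4, count = 3
After iteration 5: i = 5, count = 3
After iteration 6: i = 6, count = 3
After iteration 7: i = 7, count = 3
After iteration 8: i = 8, count = 3
After iteration 9: i = 9, count = 3
Loop ends.

Final answer: 3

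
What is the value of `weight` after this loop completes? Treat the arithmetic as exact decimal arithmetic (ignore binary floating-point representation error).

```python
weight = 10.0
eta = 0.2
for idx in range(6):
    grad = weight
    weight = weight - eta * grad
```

Let's trace through this code step by step.

Initialize: weight = 10.0
Initialize: eta = 0.2
Entering loop: for idx in range(6):
After iteration 1: idx = 0, weight = 8.0, grad = 10.0
After iteration 2: idx = 1, weight = 6.4, grad = 8.0
After iteration 3: idx = 2, weight = 5.12, grad = 6.4
After iteration 4: idx = 3, weight = 4.096, grad = 5.12
After iteration 5: idx = 4, weight = 3.2768, grad = 4.096
After iteration 6: idx = 5, weight = 2.62144, grad = 3.2768
Loop ends.

Final answer: 2.62144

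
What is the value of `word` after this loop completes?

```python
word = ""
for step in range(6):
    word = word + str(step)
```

Let's trace through this code step by step.

Initialize: word = ''
Entering loop: for step in range(6):
After iteration 1: step = 0, word = '0'
After iteration 2: step = 1, word = '01'
After iteration 3: step = 2, word = '012'
After iteration 4: step = 3, word = '0123'
After iteration 5: step = 4, word = '01234'
After iteration 6: step = 5, word = '012345'
Loop ends.

Final answer: '012345'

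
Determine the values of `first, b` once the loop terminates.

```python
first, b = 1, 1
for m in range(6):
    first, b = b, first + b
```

Let's trace through this code step by step.

Initialize: first = 1
Initialize: b = 1
Entering loop: for m in range(6):
After iteration 1: m = 0, first = 1, b = 2
After iteration 2: m = 1, first = 2, b = 3
After iteration 3: m = 2, first = 3, b = 5
After iteration 4: m = 3, first = 5, b = 8
After iteration 5: m = 4, first = 8, b = 13
After iteration 6: m = 5, first = 13, b = 21
Loop ends.

Final answer: 13, 21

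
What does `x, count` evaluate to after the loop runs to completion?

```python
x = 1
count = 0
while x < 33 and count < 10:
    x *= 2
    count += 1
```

Let's trace through this code step by step.

Initialize: x = 1
Initialize: count = 0
Entering loop: while x < 33 and count < 10:
After iteration 1: x = 2, count = 1
After iteration 2: x = 4, count = 2
After iteration 3: x = 8, count = 3
After iteration 4: x = 16, count = 4
After iteration 5: x = 32, count = 5
After iteration 6: x = 64, count = 6
Loop ends.

Final answer: 64, 6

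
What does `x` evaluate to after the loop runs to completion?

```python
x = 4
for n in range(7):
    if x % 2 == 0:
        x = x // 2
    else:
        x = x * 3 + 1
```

Let's trace through this code step by step.

Initialize: x = 4
Entering loop: for n in range(7):
After iteration 1: n = 0, x = 2
After iteration 2: n = 1, x = 1
After iteration 3: n = 2, x = 4
After iteration 4: n = 3, x = 2
After iteration 5: n = 4, x = 1
After iteration 6: n = 5, x = 4
After iteration 7: n = 6, x = 2
Loop ends.

Final answer: 2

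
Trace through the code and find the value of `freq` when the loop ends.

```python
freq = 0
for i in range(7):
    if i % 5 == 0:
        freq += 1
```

Let's trace through this code step by step.

Initialize: freq = 0
Entering loop: for i in range(7):
After iteration 1: i = 0, freq = 1
After iteration 2: i = 1, freq = 1
After iteration 3: i = 2, freq = 1
After iteration 4: i = 3, freq = 1
After iteration 5: i = 4, freq = 1
After iteration 6: i = 5, freq = 2
After iteration 7: i = 6, freq = 2
Loop ends.

Final answer: 2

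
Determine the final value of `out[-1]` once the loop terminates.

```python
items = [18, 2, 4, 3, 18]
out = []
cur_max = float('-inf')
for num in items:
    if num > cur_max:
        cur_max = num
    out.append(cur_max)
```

Let's trace through this code step by step.

Initialize: items = [18, 2, 4, 3, 18]
Initialize: out = []
Initialize: cur_max = -inf
Entering loop: for num in items:
After iteration 1: num = 18, out = [18], cur_max = 18
After iteration 2: num = 2, out = [18, 18], cur_max = 18
After iteration 3: num = 4, out = [18, 18, 18], cur_max = 18
After iteration 4: num = 3, out = [18, 18, 18, 18], cur_max = 18
After iteration 5: num = 18, out = [18, 18, 18, 18, 18], cur_max = 18
Loop ends.
out[-1] = 18

Final answer: 18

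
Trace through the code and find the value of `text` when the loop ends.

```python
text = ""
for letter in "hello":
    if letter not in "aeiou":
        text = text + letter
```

Let's trace through this code step by step.

Initialize: text = ''
Entering loop: for letter in "hello":
After iteration 1: letter = 'h', text = 'h'
After iteration 2: letter = 'e', text = 'h'
After iteration 3: letter = 'l', text = 'hl'
After iteration 4: letter = 'l', text = 'hll'
After iteration 5: letter = 'o', text = 'hll'
Loop ends.

Final answer: 'hll'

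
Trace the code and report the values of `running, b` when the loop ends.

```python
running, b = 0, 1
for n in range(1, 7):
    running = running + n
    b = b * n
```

Let's trace through this code step by step.

Initialize: running = 0
Initialize: b = 1
Entering loop: for n in range(1, 7):
After iteration 1: n = 1, running = 1, b = 1
After iteration 2: n = 2, running = 3, b = 2
After iteration 3: n = 3, running = 6, b = 6
After iteration 4: n = 4, running = 10, b = 24
After iteration 5: n = 5, running = 15, b = 120
After iteration 6: n = 6, running = 21, b = 720
Loop ends.

Final answer: 21, 720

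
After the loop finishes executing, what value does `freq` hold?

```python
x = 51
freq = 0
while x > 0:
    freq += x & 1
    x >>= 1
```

Let's trace through this code step by step.

Initialize: x = 51
Initialize: freq = 0
Entering loop: while x > 0:
After iteration 1: x = 25, freq = 1
After iteration 2: x = 12, freq = 2
After iteration 3: x = 6, freq = 2
After iteration 4: x = 3, freq = 2
After iteration 5: x = 1, freq = 3
After iteration 6: x = 0, freq = 4
Loop ends.

Final answer: 4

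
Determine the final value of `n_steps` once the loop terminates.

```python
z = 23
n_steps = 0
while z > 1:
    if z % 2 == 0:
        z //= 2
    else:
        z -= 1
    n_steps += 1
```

Let's trace through this code step by step.

Initialize: z = 23
Initialize: n_steps = 0
Entering loop: while z > 1:
After iteration 1: z = 22, n_steps = 1
After iteration 2: z = 11, n_steps = 2
After iteration 3: z = 10, n_steps = 3
After iteration 4: z = 5, n_steps = 4
After iteration 5: z = 4, n_steps = 5
After iteration 6: z = 2, n_steps = 6
After iteration 7: z = 1, n_steps = 7
Loop ends.

Final answer: 7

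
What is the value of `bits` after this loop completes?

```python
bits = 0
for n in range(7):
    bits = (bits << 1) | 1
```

Let's trace through this code step by step.

Initialize: bits = 0
Entering loop: for n in range(7):
After iteration 1: n = 0, bits = 1
After iteration 2: n = 1, bits = 3
After iteration 3: n = 2, bits = 7
After iteration 4: n = 3, bits = 15
After iteration 5: n = 4, bits = 31
After iteration 6: n = 5, bits = 63
After iteration 7: n = 6, bits = 127
Loop ends.

Final answer: 127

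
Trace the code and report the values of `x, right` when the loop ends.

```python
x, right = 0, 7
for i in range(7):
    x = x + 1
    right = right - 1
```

Let's trace through this code step by step.

Initialize: x = 0
Initialize: right = 7
Entering loop: for i in range(7):
After iteration 1: i = 0, x = 1, right = 6
After iteration 2: i = 1, x = 2, right = 5
After iteration 3: i = 2, x = 3, right = 4
After iteration 4: i = 3, x = 4, right = 3
After iteration 5: i = 4, x = 5, right = 2
After iteration 6: i = 5, x = 6, right = 1
After iteration 7: i = 6, x = 7, right = 0
Loop ends.

Final answer: 7, 0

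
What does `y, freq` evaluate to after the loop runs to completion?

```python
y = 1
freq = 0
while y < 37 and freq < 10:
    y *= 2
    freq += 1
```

Let's trace through this code step by step.

Initialize: y = 1
Initialize: freq = 0
Entering loop: while y < 37 and freq < 10:
After iteration 1: y = 2, freq = 1
After iteration 2: y = 4, freq = 2
After iteration 3: y = 8, freq = 3
After iteration 4: y = 16, freq = 4
After iteration 5: y = 32, freq = 5
After iteration 6: y = 64, freq = 6
Loop ends.

Final answer: 64, 6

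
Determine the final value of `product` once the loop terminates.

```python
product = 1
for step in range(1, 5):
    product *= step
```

Let's trace through this code step by step.

Initialize: product = 1
Entering loop: for step in range(1, 5):
After iteration 1: step = 1, product = 1
After iteration 2: step = 2, product = 2
After iteration 3: step = 3, product = 6
After iteration 4: step = 4, product = 24
Loop ends.

Final answer: 24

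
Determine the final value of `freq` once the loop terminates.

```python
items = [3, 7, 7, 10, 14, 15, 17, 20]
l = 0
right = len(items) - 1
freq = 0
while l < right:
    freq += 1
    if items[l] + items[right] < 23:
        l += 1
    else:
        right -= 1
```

Let's trace through this code step by step.

Initialize: items = [3, 7, 7, 10, 14, 15, 17, 20]
Initialize: l = 0
Initialize: right = 7
Initialize: freq = 0
Entering loop: while l < right:
After iteration 1: l = 0, right = 6, freq = 1
After iteration 2: l = 1, right = 6, freq = 2
After iteration 3: l = 1, right = 5, freq = 3
After iteration 4: l = 2, right = 5, freq = 4
After iteration 5: l = 3, right = 5, freq = 5
After iteration 6: l = 3, right = 4, freq = 6
After iteration 7: l = 3, right = 3, freq = 7
Loop ends.

Final answer: 7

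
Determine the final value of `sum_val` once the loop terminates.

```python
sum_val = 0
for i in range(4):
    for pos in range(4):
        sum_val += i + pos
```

Let's trace through this code step by step.

Initialize: sum_val = 0
Entering loop: for i in range(4):
After iteration 1: i = 0, sum_val = 6
After iteration 2: i = 1, sum_val = 16
After iteration 3: i = 2, sum_val = 30
After iteration 4: i = 3, sum_val = 48
Loop ends.

Final answer: 48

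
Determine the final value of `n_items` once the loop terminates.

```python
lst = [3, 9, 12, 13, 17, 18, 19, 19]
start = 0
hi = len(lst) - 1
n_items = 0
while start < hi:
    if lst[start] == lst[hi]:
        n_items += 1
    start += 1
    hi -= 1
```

Let's trace through this code step by step.

Initialize: lst = [3, 9, 12, 13, 17, 18, 19, 19]
Initialize: start = 0
Initialize: hi = 7
Initialize: n_items = 0
Entering loop: while start < hi:
After iteration 1: start = 1, hi = 6, n_items = 0
After iteration 2: start = 2, hi = 5, n_items = 0
After iteration 3: start = 3, hi = 4, n_items = 0
After iteration 4: start = 4, hi = 3, n_items = 0
Loop ends.

Final answer: 0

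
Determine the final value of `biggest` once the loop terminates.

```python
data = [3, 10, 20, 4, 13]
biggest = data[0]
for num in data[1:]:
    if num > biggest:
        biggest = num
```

Let's trace through this code step by step.

Initialize: data = [3, 10, 20, 4, 13]
Initialize: biggest = 3
Entering loop: for num in data[1:]:
After iteration 1: num = 10, biggest = 10
After iteration 2: num = 20, biggest = 20
After iteration 3: num = 4, biggest = 20
After iteration 4: num = 13, biggest = 20
Loop ends.

Final answer: 20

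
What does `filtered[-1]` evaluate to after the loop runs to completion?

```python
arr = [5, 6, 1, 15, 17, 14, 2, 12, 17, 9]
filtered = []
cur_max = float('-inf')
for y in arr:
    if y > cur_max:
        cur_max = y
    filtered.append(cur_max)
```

Let's trace through this code step by step.

Initialize: arr = [5, 6, 1, 15, 17, 14, 2, 12, 17, 9]
Initialize: filtered = []
Initialize: cur_max = -inf
Entering loop: for y in arr:
After iteration 1: y = 5, filtered = [5], cur_max = 5
After iteration 2: y = 6, filtered = [5, 6], cur_max = 6
After iteration 3: y = 1, filtered = [5, 6, 6], cur_max = 6
After iteration 4: y = 15, filtered = [5, 6, 6, 15], cur_max = 15
After iteration 5: y = 17, filtered = [5, 6, 6, 15, 17], cur_max = 17
After iteration 6: y = 14, filtered = [5, 6, 6, 15, 17, 17], cur_max = 17
After iteration 7: y = 2, filtered = [5, 6, 6, 15, 17, 17, 17], cur_max = 17
After iteration 8: y = 12, filtered = [5, 6, 6, 15, 17, 17, 17, 17], cur_max = 17
After iteration 9: y = 17, filtered = [5, 6, 6, 15, 17, 17, 17, 17, 17], cur_max = 17
After iteration 10: y = 9, filtered = [5, 6, 6, 15, 17, 17, 17, 17, 17, 17], cur_max = 17
Loop ends.
filtered[-1] = 17

Final answer: 17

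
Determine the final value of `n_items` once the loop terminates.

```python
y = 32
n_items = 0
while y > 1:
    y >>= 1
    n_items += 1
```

Let's trace through this code step by step.

Initialize: y = 32
Initialize: n_items = 0
Entering loop: while y > 1:
After iteration 1: y = 16, n_items = 1
After iteration 2: y = 8, n_items = 2
After iteration 3: y = 4, n_items = 3
After iteration 4: y = 2, n_items = 4
After iteration 5: y = 1, n_items = 5
Loop ends.

Final answer: 5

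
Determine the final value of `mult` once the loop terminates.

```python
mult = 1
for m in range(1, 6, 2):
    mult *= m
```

Let's trace through this code step by step.

Initialize: mult = 1
Entering loop: for m in range(1, 6, 2):
After iteration 1: m = 1, mult = 1
After iteration 2: m = 3, mult = 3
After iteration 3: m = 5, mult = 15
Loop ends.

Final answer: 15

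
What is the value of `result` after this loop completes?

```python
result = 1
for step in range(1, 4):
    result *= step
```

Let's trace through this code step by step.

Initialize: result = 1
Entering loop: for step in range(1, 4):
After iteration 1: step = 1, result = 1
After iteration 2: step = 2, result = 2
After iteration 3: step = 3, result = 6
Loop ends.

Final answer: 6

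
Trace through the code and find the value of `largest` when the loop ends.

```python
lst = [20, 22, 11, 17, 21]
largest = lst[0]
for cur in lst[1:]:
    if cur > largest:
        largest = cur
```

Let's trace through this code step by step.

Initialize: lst = [20, 22, 11, 17, 21]
Initialize: largest = 20
Entering loop: for cur in lst[1:]:
After iteration 1: cur = 22, largest = 22
After iteration 2: cur = 11, largest = 22
After iteration 3: cur = 17, largest = 22
After iteration 4: cur = 21, largest = 22
Loop ends.

Final answer: 22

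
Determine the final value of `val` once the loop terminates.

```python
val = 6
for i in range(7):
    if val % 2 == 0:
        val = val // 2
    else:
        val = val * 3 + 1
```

Let's trace through this code step by step.

Initialize: val = 6
Entering loop: for i in range(7):
After iteration 1: i = 0, val = 3
After iteration 2: i = 1, val = 10
After iteration 3: i = 2, val = 5
After iteration 4: i = 3, val = 16
After iteration 5: i = 4, val = 8
After iteration 6: i = 5, val = 4
After iteration 7: i = 6, val = 2
Loop ends.

Final answer: 2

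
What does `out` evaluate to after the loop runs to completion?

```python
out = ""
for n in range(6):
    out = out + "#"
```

Let's trace through this code step by step.

Initialize: out = ''
Entering loop: for n in range(6):
After iteration 1: n = 0, out = '#'
After iteration 2: n = 1, out = '##'
After iteration 3: n = 2, out = '###'
After iteration 4: n = 3, out = '####'
After iteration 5: n = 4, out = '#####'
After iteration 6: n = 5, out = '######'
Loop ends.

Final answer: '######'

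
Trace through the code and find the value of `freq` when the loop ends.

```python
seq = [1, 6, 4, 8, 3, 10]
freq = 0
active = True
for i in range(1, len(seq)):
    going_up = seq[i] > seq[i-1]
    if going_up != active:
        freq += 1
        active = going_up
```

Let's trace through this code step by step.

Initialize: seq = [1, 6, 4, 8, 3, 10]
Initialize: freq = 0
Initialize: active = True
Entering loop: for i in range(1, len(seq)):
After iteration 1: i = 1, freq = 0, active = True, going_up = True
After iteration 2: i = 2, freq = 1, active = False, going_up = False
After iteration 3: i = 3, freq = 2, active = True, going_up = True
After iteration 4: i = 4, freq = 3, active = False, going_up = False
After iteration 5: i = 5, freq = 4, active = True, going_up = True
Loop ends.

Final answer: 4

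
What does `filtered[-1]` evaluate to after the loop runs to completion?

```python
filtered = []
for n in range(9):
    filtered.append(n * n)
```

Let's trace through this code step by step.

Initialize: filtered = []
Entering loop: for n in range(9):
After iteration 1: n = 0, filtered = [0]
After iteration 2: n = 1, filtered = [0, 1]
After iteration 3: n = 2, filtered = [0, 1, 4]
After iteration 4: n = 3, filtered = [0, 1, 4, 9]
After iteration 5: n = 4, filtered = [0, 1, 4, 9, 16]
After iteration 6: n = 5, filtered = [0, 1, 4, 9, 16, 25]
After iteration 7: n = 6, filtered = [0, 1, 4, 9, 16, 25, 36]
After iteration 8: n = 7, filtered = [0, 1, 4, 9, 16, 25, 36, 49]
After iteration 9: n = 8, filtered = [0, 1, 4, 9, 16, 25, 36, 49, 64]
Loop ends.
filtered[-1] = 64

Final answer: 64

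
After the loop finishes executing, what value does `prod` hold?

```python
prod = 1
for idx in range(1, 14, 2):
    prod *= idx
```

Let's trace through this code step by step.

Initialize: prod = 1
Entering loop: for idx in range(1, 14, 2):
After iteration 1: idx = 1, prod = 1
After iteration 2: idx = 3, prod = 3
After iteration 3: idx = 5, prod = 15
After iteration 4: idx = 7, prod = 105
After iteration 5: idx = 9, prod = 945
After iteration 6: idx = 11, prod = 10395
After iteration 7: idx = 13, prod = 135135
Loop ends.

Final answer: 135135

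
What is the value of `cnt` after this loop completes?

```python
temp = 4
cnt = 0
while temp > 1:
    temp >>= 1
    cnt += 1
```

Let's trace through this code step by step.

Initialize: temp = 4
Initialize: cnt = 0
Entering loop: while temp > 1:
After iteration 1: temp = 2, cnt = 1
After iteration 2: temp = 1, cnt = 2
Loop ends.

Final answer: 2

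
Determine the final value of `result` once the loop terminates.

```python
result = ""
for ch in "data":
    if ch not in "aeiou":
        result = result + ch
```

Let's trace through this code step by step.

Initialize: result = ''
Entering loop: for ch in "data":
After iteration 1: ch = 'd', result = 'd'
After iteration 2: ch = 'a', result = 'd'
After iteration 3: ch = 't', result = 'dt'
After iteration 4: ch = 'a', result = 'dt'
Loop ends.

Final answer: 'dt'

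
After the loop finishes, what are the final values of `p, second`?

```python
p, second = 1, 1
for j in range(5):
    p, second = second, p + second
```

Let's trace through this code step by step.

Initialize: p = 1
Initialize: second = 1
Entering loop: for j in range(5):
After iteration 1: j = 0, p = 1, second = 2
After iteration 2: j = 1, p = 2, second = 3
After iteration 3: j = 2, p = 3, second = 5
After iteration 4: j = 3, p = 5, second = 8
After iteration 5: j = 4, p = 8, second = 13
Loop ends.

Final answer: 8, 13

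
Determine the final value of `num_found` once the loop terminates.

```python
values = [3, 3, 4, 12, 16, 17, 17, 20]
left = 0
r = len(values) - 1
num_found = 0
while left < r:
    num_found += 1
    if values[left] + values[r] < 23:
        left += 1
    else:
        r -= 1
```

Let's trace through this code step by step.

Initialize: values = [3, 3, 4, 12, 16, 17, 17, 20]
Initialize: left = 0
Initialize: r = 7
Initialize: num_found = 0
Entering loop: while left < r:
After iteration 1: left = 0, r = 6, num_found = 1
After iteration 2: left = 1, r = 6, num_found = 2
After iteration 3: left = 2, r = 6, num_found = 3
After iteration 4: left = 3, r = 6, num_found = 4
After iteration 5: left = 3, r = 5, num_found = 5
After iteration 6: left = 3, r = 4, num_found = 6
After iteration 7: left = 3, r = 3, num_found = 7
Loop ends.

Final answer: 7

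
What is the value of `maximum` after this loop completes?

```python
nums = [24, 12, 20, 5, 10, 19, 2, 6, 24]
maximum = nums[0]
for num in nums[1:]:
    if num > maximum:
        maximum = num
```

Let's trace through this code step by step.

Initialize: nums = [24, 12, 20, 5, 10, 19, 2, 6, 24]
Initialize: maximum = 24
Entering loop: for num in nums[1:]:
After iteration 1: num = 12, maximum = 24
After iteration 2: num = 20, maximum = 24
After iteration 3: num = 5, maximum = 24
After iteration 4: num = 10, maximum = 24
After iteration 5: num = 19, maximum = 24
After iteration 6: num = 2, maximum = 24
After iteration 7: num = 6, maximum = 24
After iteration 8: num = 24, maximum = 24
Loop ends.

Final answer: 24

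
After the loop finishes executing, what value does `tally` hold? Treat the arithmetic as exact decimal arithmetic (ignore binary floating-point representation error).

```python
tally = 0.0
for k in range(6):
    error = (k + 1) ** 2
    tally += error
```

Let's trace through this code step by step.

Initialize: tally = 0.0
Entering loop: for k in range(6):
After iteration 1: k = 0, tally = 1.0, error = 1
After iteration 2: k = 1, tally = 5.0, error = 4
After iteration 3: k = 2, tally = 14.0, error = 9
After iteration 4: k = 3, tally = 30.0, error = 16
After iteration 5: k = 4, tally = 55.0, error = 25
After iteration 6: k = 5, tally = 91.0, error = 36
Loop ends.

Final answer: 91.0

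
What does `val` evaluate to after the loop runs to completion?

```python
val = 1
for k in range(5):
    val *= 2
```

Let's trace through this code step by step.

Initialize: val = 1
Entering loop: for k in range(5):
After iteration 1: k = 0, val = 2
After iteration 2: k = 1, val = 4
After iteration 3: k = 2, val = 8
After iteration 4: k = 3, val = 16
After iteration 5: k = 4, val = 32
Loop ends.

Final answer: 32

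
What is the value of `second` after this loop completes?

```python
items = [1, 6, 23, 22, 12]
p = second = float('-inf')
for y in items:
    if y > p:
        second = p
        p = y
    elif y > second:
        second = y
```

Let's trace through this code step by step.

Initialize: items = [1, 6, 23, 22, 12]
Initialize: p = -inf
Initialize: second = -inf
Entering loop: for y in items:
After iteration 1: y = 1, p = 1, second = -inf
After iteration 2: y = 6, p = 6, second = 1
After iteration 3: y = 23, p = 23, second = 6
After iteration 4: y = 22, p = 23, second = 22
After iteration 5: y = 12, p = 23, second = 22
Loop ends.

Final answer: 22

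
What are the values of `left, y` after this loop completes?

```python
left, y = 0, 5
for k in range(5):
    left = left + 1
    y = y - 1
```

Let's trace through this code step by step.

Initialize: left = 0
Initialize: y = 5
Entering loop: for k in range(5):
After iteration 1: k = 0, left = 1, y = 4
After iteration 2: k = 1, left = 2, y = 3
After iteration 3: k = 2, left = 3, y = 2
After iteration 4: k = 3, left = 4, y = 1
After iteration 5: k = 4, left = 5, y = 0
Loop ends.

Final answer: 5, 0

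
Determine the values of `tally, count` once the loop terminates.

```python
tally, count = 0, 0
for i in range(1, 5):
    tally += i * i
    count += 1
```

Let's trace through this code step by step.

Initialize: tally = 0
Initialize: count = 0
Entering loop: for i in range(1, 5):
After iteration 1: i = 1, tally = 1, count = 1
After iteration 2: i = 2, tally = 5, count = 2
After iteration 3: i = 3, tally = 14, count = 3
After iteration 4: i = 4, tally = 30, count = 4
Loop ends.

Final answer: 30, 4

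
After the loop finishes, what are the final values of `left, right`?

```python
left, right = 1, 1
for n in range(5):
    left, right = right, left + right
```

Let's trace through this code step by step.

Initialize: left = 1
Initialize: right = 1
Entering loop: for n in range(5):
After iteration 1: n = 0, left = 1, right = 2
After iteration 2: n = 1, left = 2, right = 3
After iteration 3: n = 2, left = 3, right = 5
After iteration 4: n = 3, left = 5, right = 8
After iteration 5: n = 4, left = 8, right = 13
Loop ends.

Final answer: 8, 13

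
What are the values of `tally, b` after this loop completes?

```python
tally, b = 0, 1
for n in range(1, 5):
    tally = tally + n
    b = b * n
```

Let's trace through this code step by step.

Initialize: tally = 0
Initialize: b = 1
Entering loop: for n in range(1, 5):
After iteration 1: n = 1, tally = 1, b = 1
After iteration 2: n = 2, tally = 3, b = 2
After iteration 3: n = 3, tally = 6, b = 6
After iteration 4: n = 4, tally = 10, b = 24
Loop ends.

Final answer: 10, 24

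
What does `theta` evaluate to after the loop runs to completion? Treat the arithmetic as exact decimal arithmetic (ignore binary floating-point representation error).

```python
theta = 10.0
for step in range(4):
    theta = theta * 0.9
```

Let's trace through this code step by step.

Initialize: theta = 10.0
Entering loop: for step in range(4):
After iteration 1: step = 0, theta = 9.0
After iteration 2: step = 1, theta = 8.1
After iteration 3: step = 2, theta = 7.29
After iteration 4: step = 3, theta = 6.561
Loop ends.

Final answer: 6.561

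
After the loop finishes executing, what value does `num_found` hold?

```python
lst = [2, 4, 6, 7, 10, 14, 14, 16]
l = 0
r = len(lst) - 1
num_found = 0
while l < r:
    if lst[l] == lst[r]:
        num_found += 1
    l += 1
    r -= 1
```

Let's trace through this code step by step.

Initialize: lst = [2, 4, 6, 7, 10, 14, 14, 16]
Initialize: l = 0
Initialize: r = 7
Initialize: num_found = 0
Entering loop: while l < r:
After iteration 1: l = 1, r = 6, num_found = 0
After iteration 2: l = 2, r = 5, num_found = 0
After iteration 3: l = 3, r = 4, num_found = 0
After iteration 4: l = 4, r = 3, num_found = 0
Loop ends.

Final answer: 0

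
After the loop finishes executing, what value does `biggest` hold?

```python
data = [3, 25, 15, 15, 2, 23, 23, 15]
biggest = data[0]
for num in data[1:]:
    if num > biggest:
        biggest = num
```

Let's trace through this code step by step.

Initialize: data = [3, 25, 15, 15, 2, 23, 23, 15]
Initialize: biggest = 3
Entering loop: for num in data[1:]:
After iteration 1: num = 25, biggest = 25
After iteration 2: num = 15, biggest = 25
After iteration 3: num = 15, biggest = 25
After iteration 4: num = 2, biggest = 25
After iteration 5: num = 23, biggest = 25
After iteration 6: num = 23, biggest = 25
After iteration 7: num = 15, biggest = 25
Loop ends.

Final answer: 25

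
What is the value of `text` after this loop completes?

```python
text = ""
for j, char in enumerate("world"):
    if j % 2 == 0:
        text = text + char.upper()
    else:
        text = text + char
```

Let's trace through this code step by step.

Initialize: text = ''
Entering loop: for j, char in enumerate("world"):
After iteration 1: j = 0, char = 'w', text = 'W'
After iteration 2: j = 1, char = 'o', text = 'Wo'
After iteration 3: j = 2, char = 'r', text = 'WoR'
After iteration 4: j = 3, char = 'l', text = 'WoRl'
After iteration 5: j = 4, char = 'd', text = 'WoRlD'
Loop ends.

Final answer: 'WoRlD'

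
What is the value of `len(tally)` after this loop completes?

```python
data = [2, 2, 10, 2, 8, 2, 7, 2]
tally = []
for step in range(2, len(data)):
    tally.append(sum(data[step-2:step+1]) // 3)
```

Let's trace through this code step by step.

Initialize: data = [2, 2, 10, 2, 8, 2, 7, 2]
Initialize: tally = []
Entering loop: for step in range(2, len(data)):
After iteration 1: step = 2, tally = [4]
After iteration 2: step = 3, tally = [4, 4]
After iteration 3: step = 4, tally = [4, 4, 6]
After iteration 4: step = 5, tally = [4, 4, 6, 4]
After iteration 5: step = 6, tally = [4, 4, 6, 4, 5]
After iteration 6: step = 7, tally = [4, 4, 6, 4, 5, 3]
Loop ends.
len(tally) = 6

Final answer: 6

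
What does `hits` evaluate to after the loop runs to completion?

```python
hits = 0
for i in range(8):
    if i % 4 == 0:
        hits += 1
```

Let's trace through this code step by step.

Initialize: hits = 0
Entering loop: for i in range(8):
After iteration 1: i = 0, hits = 1
After iteration 2: i = 1, hits = 1
After iteration 3: i = 2, hits = 1
After iteration 4: i = 3, hits = 1
After iteration 5: i = 4, hits = 2
After iteration 6: i = 5, hits = 2
After iteration 7: i = 6, hits = 2
After iteration 8: i = 7, hits = 2
Loop ends.

Final answer: 2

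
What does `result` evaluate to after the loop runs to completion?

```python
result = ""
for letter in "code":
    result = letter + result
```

Let's trace through this code step by step.

Initialize: result = ''
Entering loop: for letter in "code":
After iteration 1: letter = 'c', result = 'c'
After iteration 2: letter = 'o', result = 'oc'
After iteration 3: letter = 'd', result = 'doc'
After iteration 4: letter = 'e', result = 'edoc'
Loop ends.

Final answer: 'edoc'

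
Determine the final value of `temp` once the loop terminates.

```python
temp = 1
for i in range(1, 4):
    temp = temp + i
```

Let's trace through this code step by step.

Initialize: temp = 1
Entering loop: for i in range(1, 4):
After iteration 1: i = 1, temp = 2
After iteration 2: i = 2, temp = 4
After iteration 3: i = 3, temp = 7
Loop ends.

Final answer: 7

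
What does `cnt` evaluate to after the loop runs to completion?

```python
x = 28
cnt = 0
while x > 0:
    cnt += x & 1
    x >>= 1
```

Let's trace through this code step by step.

Initialize: x = 28
Initialize: cnt = 0
Entering loop: while x > 0:
After iteration 1: x = 14, cnt = 0
After iteration 2: x = 7, cnt = 0
After iteration 3: x = 3, cnt = 1
After iteration 4: x = 1, cnt = 2
After iteration 5: x = 0, cnt = 3
Loop ends.

Final answer: 3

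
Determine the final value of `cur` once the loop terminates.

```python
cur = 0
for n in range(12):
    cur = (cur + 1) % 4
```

Let's trace through this code step by step.

Initialize: cur = 0
Entering loop: for n in range(12):
After iteration 1: n = 0, cur = 1
After iteration 2: n = 1, cur = 2
After iteration 3: n = 2, cur = 3
After iteration 4: n = 3, cur = 0
After iteration 5: n = 4, cur = 1
After iteration 6: n = 5, cur = 2
After iteration 7: n = 6, cur = 3
After iteration 8: n = 7, cur = 0
After iteration 9: n = 8, cur = 1
After iteration 10: n = 9, cur = 2
After iteration 11: n = 10, cur = 3
After iteration 12: n = 11, cur = 0
Loop ends.

Final answer: 0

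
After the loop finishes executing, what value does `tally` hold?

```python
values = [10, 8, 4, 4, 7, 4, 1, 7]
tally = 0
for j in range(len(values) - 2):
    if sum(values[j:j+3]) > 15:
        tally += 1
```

Let's trace through this code step by step.

Initialize: values = [10, 8, 4, 4, 7, 4, 1, 7]
Initialize: tally = 0
Entering loop: for j in range(len(values) - 2):
After iteration 1: j = 0, tally = 1
After iteration 2: j = 1, tally = 2
After iteration 3: j = 2, tally = 2
After iteration 4: j = 3, tally = 2
After iteration 5: j = 4, tally = 2
After iteration 6: j = 5, tally = 2
Loop ends.

Final answer: 2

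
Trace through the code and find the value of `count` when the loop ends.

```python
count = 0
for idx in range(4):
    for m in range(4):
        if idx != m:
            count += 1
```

Let's trace through this code step by step.

Initialize: count = 0
Entering loop: for idx in range(4):
After iteration 1: idx = 0, count = 3
After iteration 2: idx = 1, count = 6
After iteration 3: idx = 2, count = 9
After iteration 4: idx = 3, count = 12
Loop ends.

Final answer: 12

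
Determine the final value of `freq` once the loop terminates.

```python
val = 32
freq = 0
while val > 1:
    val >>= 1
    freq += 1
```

Let's trace through this code step by step.

Initialize: val = 32
Initialize: freq = 0
Entering loop: while val > 1:
After iteration 1: val = 16, freq = 1
After iteration 2: val = 8, freq = 2
After iteration 3: val = 4, freq = 3
After iteration 4: val = 2, freq = 4
After iteration 5: val = 1, freq = 5
Loop ends.

Final answer: 5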